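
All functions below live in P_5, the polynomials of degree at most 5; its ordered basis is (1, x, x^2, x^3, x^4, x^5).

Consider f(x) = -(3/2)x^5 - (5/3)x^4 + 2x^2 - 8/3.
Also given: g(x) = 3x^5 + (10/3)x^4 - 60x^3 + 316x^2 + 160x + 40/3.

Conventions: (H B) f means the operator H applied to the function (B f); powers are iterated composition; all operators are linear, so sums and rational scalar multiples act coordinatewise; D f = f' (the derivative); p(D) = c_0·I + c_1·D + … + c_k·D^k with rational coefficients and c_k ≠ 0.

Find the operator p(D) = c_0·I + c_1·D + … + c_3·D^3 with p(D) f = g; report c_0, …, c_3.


D^0 f = -(3/2)x^5 - (5/3)x^4 + 2x^2 - 8/3
D^1 f = -(15/2)x^4 - (20/3)x^3 + 4x
D^2 f = -30x^3 - 20x^2 + 4
D^3 f = -90x^2 - 40x
matching coefficients of g against c_0 f + c_1 Df + … from the top degree down determines the c_i
solution: c_0 = -2, c_1 = 0, c_2 = 2, c_3 = -4

c_0 = -2, c_1 = 0, c_2 = 2, c_3 = -4


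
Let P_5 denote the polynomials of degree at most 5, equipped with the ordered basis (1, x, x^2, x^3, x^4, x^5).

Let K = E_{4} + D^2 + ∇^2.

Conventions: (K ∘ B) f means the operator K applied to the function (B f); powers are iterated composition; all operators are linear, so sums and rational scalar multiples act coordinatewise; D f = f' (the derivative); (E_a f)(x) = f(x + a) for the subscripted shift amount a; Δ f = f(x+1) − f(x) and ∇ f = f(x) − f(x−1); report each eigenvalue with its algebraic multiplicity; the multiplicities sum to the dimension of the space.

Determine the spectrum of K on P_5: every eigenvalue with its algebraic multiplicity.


image of 1: 1
image of x: x + 4
image of x^2: x^2 + 8x + 20
image of x^3: x^3 + 12x^2 + 60x + 58
image of x^4: x^4 + 16x^3 + 120x^2 + 232x + 270
image of x^5: x^5 + 20x^4 + 200x^3 + 580x^2 + 1350x + 994
the matrix is upper triangular; its diagonal is (1, 1, 1, 1, 1, 1)
for a triangular matrix the eigenvalues are the diagonal entries, with algebraic multiplicity their repetition count

λ = 1 (multiplicity 6)


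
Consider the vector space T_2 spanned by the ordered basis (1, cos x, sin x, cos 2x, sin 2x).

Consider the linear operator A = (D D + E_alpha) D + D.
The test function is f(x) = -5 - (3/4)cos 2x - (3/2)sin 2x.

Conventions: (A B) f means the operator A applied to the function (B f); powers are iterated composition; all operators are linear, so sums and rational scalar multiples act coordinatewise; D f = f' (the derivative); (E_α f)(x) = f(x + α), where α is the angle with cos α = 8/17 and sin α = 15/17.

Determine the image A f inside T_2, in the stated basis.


D f = -3cos 2x + (3/2)sin 2x
D D f = 3cos 2x + 6sin 2x
D D D f = 12cos 2x - 6sin 2x
E_alpha D f = (843/289)cos 2x + (957/578)sin 2x
(D D + E_alpha) D f = (4311/289)cos 2x - (2511/578)sin 2x
D f = -3cos 2x + (3/2)sin 2x
((D D + E_alpha) D + D) f = (3444/289)cos 2x - (822/289)sin 2x

g(x) = (3444/289)cos 2x - (822/289)sin 2x


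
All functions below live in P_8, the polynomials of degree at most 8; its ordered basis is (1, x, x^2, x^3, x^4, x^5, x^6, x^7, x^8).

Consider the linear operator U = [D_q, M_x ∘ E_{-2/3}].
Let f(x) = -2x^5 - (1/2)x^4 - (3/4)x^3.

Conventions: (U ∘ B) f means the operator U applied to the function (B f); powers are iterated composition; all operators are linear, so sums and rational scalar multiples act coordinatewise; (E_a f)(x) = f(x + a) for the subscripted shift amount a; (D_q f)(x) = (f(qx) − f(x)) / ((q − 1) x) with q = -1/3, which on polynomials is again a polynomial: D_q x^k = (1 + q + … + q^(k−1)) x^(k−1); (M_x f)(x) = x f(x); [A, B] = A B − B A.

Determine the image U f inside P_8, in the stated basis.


E_{-2/3} f = -2x^5 + (37/6)x^4 - (299/36)x^3 + (329/54)x^2 - (193/81)x + 94/243
M_x E_{-2/3} f = -2x^6 + (37/6)x^5 - (299/36)x^4 + (329/54)x^3 - (193/81)x^2 + (94/243)x
D_q (M_x ∘ E_{-2/3}) f = -(364/243)x^5 + (2257/486)x^4 - (1495/243)x^3 + (2303/486)x^2 - (386/243)x + 94/243
D_q f = -(122/81)x^4 - (10/27)x^3 - (7/12)x^2
E_{-2/3} D_q f = -(122/81)x^4 + (886/243)x^3 - (3751/972)x^2 + (4525/2187)x - 2933/6561
M_x E_{-2/3} D_q f = -(122/81)x^5 + (886/243)x^4 - (3751/972)x^3 + (4525/2187)x^2 - (2933/6561)x
[D_q, M_x ∘ E_{-2/3}] f = (2/243)x^5 + (485/486)x^4 - (743/324)x^3 + (11677/4374)x^2 - (7489/6561)x + 94/243

the result is g(x) = (2/243)x^5 + (485/486)x^4 - (743/324)x^3 + (11677/4374)x^2 - (7489/6561)x + 94/243


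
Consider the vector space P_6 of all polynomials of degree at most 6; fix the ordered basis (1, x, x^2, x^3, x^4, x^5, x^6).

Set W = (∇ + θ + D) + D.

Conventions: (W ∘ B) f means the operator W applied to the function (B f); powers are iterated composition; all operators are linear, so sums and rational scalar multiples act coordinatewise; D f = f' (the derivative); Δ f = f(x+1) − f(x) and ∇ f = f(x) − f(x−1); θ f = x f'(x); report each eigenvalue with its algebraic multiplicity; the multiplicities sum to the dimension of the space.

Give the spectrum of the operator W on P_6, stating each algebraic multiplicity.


λ = 0 (multiplicity 1), λ = 1 (multiplicity 1), λ = 2 (multiplicity 1), λ = 3 (multiplicity 1), λ = 4 (multiplicity 1), λ = 5 (multiplicity 1), λ = 6 (multiplicity 1)

image of 1: 0
image of x: x + 3
image of x^2: 2x^2 + 6x - 1
image of x^3: 3x^3 + 9x^2 - 3x + 1
image of x^4: 4x^4 + 12x^3 - 6x^2 + 4x - 1
image of x^5: 5x^5 + 15x^4 - 10x^3 + 10x^2 - 5x + 1
image of x^6: 6x^6 + 18x^5 - 15x^4 + 20x^3 - 15x^2 + 6x - 1
the matrix is upper triangular; its diagonal is (0, 1, 2, 3, 4, 5, 6)
for a triangular matrix the eigenvalues are the diagonal entries, with algebraic multiplicity their repetition count


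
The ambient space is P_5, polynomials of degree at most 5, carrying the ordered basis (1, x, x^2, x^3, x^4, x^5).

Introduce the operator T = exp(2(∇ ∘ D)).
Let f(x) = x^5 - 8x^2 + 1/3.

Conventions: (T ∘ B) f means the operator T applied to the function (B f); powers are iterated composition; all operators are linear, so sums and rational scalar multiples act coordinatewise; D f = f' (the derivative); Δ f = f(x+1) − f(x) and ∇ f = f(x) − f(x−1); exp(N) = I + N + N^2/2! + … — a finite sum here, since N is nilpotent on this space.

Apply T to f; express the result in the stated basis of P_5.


order-1 term: 40x^3 - 60x^2 + 40x - 42
order-2 term: 240x - 240
the series for exp(2(∇ ∘ D)) f terminates at order 2
exp(2(∇ ∘ D)) f = x^5 + 40x^3 - 68x^2 + 280x - 845/3

the result is g(x) = x^5 + 40x^3 - 68x^2 + 280x - 845/3


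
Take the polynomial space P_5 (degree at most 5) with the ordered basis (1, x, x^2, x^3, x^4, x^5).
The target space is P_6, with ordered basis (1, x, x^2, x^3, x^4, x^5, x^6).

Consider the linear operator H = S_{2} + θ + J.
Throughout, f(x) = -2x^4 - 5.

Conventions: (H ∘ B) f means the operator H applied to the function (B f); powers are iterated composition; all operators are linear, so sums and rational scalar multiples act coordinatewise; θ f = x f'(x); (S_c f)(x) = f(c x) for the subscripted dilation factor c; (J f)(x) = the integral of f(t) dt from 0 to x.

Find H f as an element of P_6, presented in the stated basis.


S_{2} f = -32x^4 - 5
θ f = -8x^4
J f = -(2/5)x^5 - 5x
(S_{2} + θ + J) f = -(2/5)x^5 - 40x^4 - 5x - 5

g(x) = -(2/5)x^5 - 40x^4 - 5x - 5


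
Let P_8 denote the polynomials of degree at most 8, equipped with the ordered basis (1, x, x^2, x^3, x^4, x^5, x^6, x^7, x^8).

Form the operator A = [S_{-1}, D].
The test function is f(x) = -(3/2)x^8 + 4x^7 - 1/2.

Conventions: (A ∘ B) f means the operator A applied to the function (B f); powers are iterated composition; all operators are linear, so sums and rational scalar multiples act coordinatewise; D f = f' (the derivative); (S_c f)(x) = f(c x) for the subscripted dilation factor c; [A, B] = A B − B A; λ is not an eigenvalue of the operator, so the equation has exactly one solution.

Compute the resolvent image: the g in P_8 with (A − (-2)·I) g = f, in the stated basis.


the image equals g(x) = -(3/4)x^8 - 4x^7 + 28x^6 + 168x^5 - 840x^4 - 3360x^3 + 10080x^2 + 20160x - 80641/4

write g with unknown coordinates in the stated basis and equate coefficients in (A − (-2)·I) g = f
solving from the highest basis element down gives g = -(3/4)x^8 - 4x^7 + 28x^6 + 168x^5 - 840x^4 - 3360x^3 + 10080x^2 + 20160x - 80641/4
check: A g = 12x^7 - 56x^6 - 336x^5 + 1680x^4 + 6720x^3 - 20160x^2 - 40320x + 40320
so A g − (-2)·g = -(3/2)x^8 + 4x^7 - 1/2 = f ✓


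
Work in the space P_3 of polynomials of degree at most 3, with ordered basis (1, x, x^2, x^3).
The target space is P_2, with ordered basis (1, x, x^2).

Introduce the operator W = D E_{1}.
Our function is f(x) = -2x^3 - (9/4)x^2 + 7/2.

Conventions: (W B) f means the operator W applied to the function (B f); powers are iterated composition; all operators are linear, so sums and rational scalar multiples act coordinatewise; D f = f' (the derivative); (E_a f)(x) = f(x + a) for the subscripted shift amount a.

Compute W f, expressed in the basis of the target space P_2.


g(x) = -6x^2 - (33/2)x - 21/2

E_{1} f = -2x^3 - (33/4)x^2 - (21/2)x - 3/4
D E_{1} f = -6x^2 - (33/2)x - 21/2


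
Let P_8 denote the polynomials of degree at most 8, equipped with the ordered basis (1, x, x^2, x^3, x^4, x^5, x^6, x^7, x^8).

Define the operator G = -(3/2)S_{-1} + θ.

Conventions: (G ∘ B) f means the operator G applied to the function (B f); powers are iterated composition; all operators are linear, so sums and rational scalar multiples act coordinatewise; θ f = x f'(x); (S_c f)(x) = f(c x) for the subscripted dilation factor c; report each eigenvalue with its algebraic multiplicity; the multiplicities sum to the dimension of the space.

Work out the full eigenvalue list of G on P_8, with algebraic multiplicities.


image of 1: -3/2
image of x: (5/2)x
image of x^2: (1/2)x^2
image of x^3: (9/2)x^3
image of x^4: (5/2)x^4
image of x^5: (13/2)x^5
image of x^6: (9/2)x^6
image of x^7: (17/2)x^7
image of x^8: (13/2)x^8
the matrix is upper triangular; its diagonal is (-3/2, 5/2, 1/2, 9/2, 5/2, 13/2, 9/2, 17/2, 13/2)
for a triangular matrix the eigenvalues are the diagonal entries, with algebraic multiplicity their repetition count

λ = -3/2 (multiplicity 1), λ = 1/2 (multiplicity 1), λ = 5/2 (multiplicity 2), λ = 9/2 (multiplicity 2), λ = 13/2 (multiplicity 2), λ = 17/2 (multiplicity 1)


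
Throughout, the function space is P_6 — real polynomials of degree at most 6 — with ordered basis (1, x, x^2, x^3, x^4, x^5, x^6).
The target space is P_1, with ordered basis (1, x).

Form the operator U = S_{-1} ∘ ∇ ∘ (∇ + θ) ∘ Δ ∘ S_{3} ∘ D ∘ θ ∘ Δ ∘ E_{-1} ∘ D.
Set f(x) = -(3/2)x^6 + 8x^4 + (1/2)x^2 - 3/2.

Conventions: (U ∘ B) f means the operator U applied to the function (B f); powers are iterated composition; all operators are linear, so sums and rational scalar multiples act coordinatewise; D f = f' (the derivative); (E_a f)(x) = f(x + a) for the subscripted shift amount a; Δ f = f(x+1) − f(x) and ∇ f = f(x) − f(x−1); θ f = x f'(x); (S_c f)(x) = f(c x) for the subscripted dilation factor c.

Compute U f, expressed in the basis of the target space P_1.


g(x) = 233280x - 43740

D f = -9x^5 + 32x^3 + x
E_{-1} D f = -9x^5 + 45x^4 - 58x^3 - 6x^2 + 52x - 24
Δ E_{-1} D f = -45x^4 + 90x^3 + 6x^2 - 51x + 24
θ (Δ ∘ E_{-1} ∘ D) f = -180x^4 + 270x^3 + 12x^2 - 51x
D θ (Δ ∘ E_{-1} ∘ D) f = -720x^3 + 810x^2 + 24x - 51
S_{3} D θ (Δ ∘ E_{-1} ∘ D) f = -19440x^3 + 7290x^2 + 72x - 51
Δ S_{3} D θ (Δ ∘ E_{-1} ∘ D) f = -58320x^2 - 43740x - 12078
∇ (Δ ∘ S_{3} ∘ D ∘ θ ∘ Δ ∘ E_{-1} ∘ D) f = -116640x + 14580
θ (Δ ∘ S_{3} ∘ D ∘ θ ∘ Δ ∘ E_{-1} ∘ D) f = -116640x^2 - 43740x
(∇ + θ) (Δ ∘ S_{3} ∘ D ∘ θ ∘ Δ ∘ E_{-1} ∘ D) f = -116640x^2 - 160380x + 14580
∇ (∇ + θ) (Δ ∘ S_{3} ∘ D ∘ θ ∘ Δ ∘ E_{-1} ∘ D) f = -233280x - 43740
S_{-1} (∇ ∘ (∇ + θ)) (Δ ∘ S_{3} ∘ D ∘ θ ∘ Δ ∘ E_{-1} ∘ D) f = 233280x - 43740


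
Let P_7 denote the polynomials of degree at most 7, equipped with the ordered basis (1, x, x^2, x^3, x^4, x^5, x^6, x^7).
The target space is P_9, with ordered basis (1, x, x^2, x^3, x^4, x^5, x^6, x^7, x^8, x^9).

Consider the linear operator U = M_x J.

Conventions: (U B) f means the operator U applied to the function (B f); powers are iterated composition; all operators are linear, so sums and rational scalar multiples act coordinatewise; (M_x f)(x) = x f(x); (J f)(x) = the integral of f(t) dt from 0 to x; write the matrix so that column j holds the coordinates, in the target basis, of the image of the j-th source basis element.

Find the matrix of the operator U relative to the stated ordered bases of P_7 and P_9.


the matrix is [[0, 0, 0, 0, 0, 0, 0, 0]; [0, 0, 0, 0, 0, 0, 0, 0]; [1, 0, 0, 0, 0, 0, 0, 0]; [0, 1/2, 0, 0, 0, 0, 0, 0]; [0, 0, 1/3, 0, 0, 0, 0, 0]; [0, 0, 0, 1/4, 0, 0, 0, 0]; [0, 0, 0, 0, 1/5, 0, 0, 0]; [0, 0, 0, 0, 0, 1/6, 0, 0]; [0, 0, 0, 0, 0, 0, 1/7, 0]; [0, 0, 0, 0, 0, 0, 0, 1/8]] (rows listed top to bottom)

image of 1: x^2
image of x: (1/2)x^3
image of x^2: (1/3)x^4
image of x^3: (1/4)x^5
image of x^4: (1/5)x^6
image of x^5: (1/6)x^7
image of x^6: (1/7)x^8
image of x^7: (1/8)x^9
each image's coordinates form column j of the matrix


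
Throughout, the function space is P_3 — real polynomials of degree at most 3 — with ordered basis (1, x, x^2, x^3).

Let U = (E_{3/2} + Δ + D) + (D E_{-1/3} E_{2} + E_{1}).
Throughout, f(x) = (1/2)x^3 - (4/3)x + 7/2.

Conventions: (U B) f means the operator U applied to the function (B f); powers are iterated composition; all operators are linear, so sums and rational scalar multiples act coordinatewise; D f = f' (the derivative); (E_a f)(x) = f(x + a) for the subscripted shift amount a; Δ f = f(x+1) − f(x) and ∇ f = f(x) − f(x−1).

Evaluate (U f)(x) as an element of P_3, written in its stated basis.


E_{3/2} f = (1/2)x^3 + (9/4)x^2 + (49/24)x + 51/16
Δ f = (3/2)x^2 + (3/2)x - 5/6
D f = (3/2)x^2 - 4/3
(E_{3/2} + Δ + D) f = (1/2)x^3 + (21/4)x^2 + (85/24)x + 49/48
E_{2} f = (1/2)x^3 + 3x^2 + (14/3)x + 29/6
E_{-1/3} E_{2} f = (1/2)x^3 + (5/2)x^2 + (17/6)x + 97/27
D E_{-1/3} E_{2} f = (3/2)x^2 + 5x + 17/6
E_{1} f = (1/2)x^3 + (3/2)x^2 + (1/6)x + 8/3
(D E_{-1/3} E_{2} + E_{1}) f = (1/2)x^3 + 3x^2 + (31/6)x + 11/2
((E_{3/2} + Δ + D) + (D E_{-1/3} E_{2} + E_{1})) f = x^3 + (33/4)x^2 + (209/24)x + 313/48

g(x) = x^3 + (33/4)x^2 + (209/24)x + 313/48


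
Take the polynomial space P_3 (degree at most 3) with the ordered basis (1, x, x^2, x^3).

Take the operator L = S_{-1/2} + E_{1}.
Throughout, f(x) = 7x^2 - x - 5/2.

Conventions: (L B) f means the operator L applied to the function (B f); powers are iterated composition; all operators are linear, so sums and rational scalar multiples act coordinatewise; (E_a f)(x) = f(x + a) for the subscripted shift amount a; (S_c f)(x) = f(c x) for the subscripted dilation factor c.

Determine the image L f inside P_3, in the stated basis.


S_{-1/2} f = (7/4)x^2 + (1/2)x - 5/2
E_{1} f = 7x^2 + 13x + 7/2
(S_{-1/2} + E_{1}) f = (35/4)x^2 + (27/2)x + 1

the result is g(x) = (35/4)x^2 + (27/2)x + 1


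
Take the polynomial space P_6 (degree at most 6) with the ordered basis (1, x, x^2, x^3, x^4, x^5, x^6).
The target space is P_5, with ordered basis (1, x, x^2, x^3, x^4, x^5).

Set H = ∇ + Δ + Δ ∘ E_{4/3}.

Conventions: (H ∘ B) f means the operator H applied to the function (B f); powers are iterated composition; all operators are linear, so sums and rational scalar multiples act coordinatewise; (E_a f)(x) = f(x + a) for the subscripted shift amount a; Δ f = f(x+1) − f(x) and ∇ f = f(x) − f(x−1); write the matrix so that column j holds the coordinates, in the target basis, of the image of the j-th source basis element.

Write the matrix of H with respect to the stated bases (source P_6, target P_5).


image of 1: 0
image of x: 3
image of x^2: 6x + 11/3
image of x^3: 9x^2 + 11x + 37/3
image of x^4: 12x^3 + 22x^2 + (148/3)x + 715/27
image of x^5: 15x^4 + (110/3)x^3 + (370/3)x^2 + (3575/27)x + 5423/81
image of x^6: 18x^5 + 55x^4 + (740/3)x^3 + (3575/9)x^2 + (10846/27)x + 12617/81
each image's coordinates form column j of the matrix

the matrix is [[0, 3, 11/3, 37/3, 715/27, 5423/81, 12617/81]; [0, 0, 6, 11, 148/3, 3575/27, 10846/27]; [0, 0, 0, 9, 22, 370/3, 3575/9]; [0, 0, 0, 0, 12, 110/3, 740/3]; [0, 0, 0, 0, 0, 15, 55]; [0, 0, 0, 0, 0, 0, 18]] (rows listed top to bottom)


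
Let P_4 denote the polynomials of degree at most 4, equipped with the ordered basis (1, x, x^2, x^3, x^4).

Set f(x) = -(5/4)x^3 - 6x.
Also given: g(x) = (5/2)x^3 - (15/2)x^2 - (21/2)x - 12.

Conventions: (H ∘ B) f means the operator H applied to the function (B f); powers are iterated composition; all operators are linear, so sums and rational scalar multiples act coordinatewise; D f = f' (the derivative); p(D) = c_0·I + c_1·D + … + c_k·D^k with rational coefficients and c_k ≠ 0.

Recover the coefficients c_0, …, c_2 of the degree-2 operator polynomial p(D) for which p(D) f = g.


D^0 f = -(5/4)x^3 - 6x
D^1 f = -(15/4)x^2 - 6
D^2 f = -(15/2)x
matching coefficients of g against c_0 f + c_1 Df + … from the top degree down determines the c_i
solution: c_0 = -2, c_1 = 2, c_2 = 3

p(D) = -2·I + 2·D + 3·D^2, i.e. c_0 = -2, c_1 = 2, c_2 = 3


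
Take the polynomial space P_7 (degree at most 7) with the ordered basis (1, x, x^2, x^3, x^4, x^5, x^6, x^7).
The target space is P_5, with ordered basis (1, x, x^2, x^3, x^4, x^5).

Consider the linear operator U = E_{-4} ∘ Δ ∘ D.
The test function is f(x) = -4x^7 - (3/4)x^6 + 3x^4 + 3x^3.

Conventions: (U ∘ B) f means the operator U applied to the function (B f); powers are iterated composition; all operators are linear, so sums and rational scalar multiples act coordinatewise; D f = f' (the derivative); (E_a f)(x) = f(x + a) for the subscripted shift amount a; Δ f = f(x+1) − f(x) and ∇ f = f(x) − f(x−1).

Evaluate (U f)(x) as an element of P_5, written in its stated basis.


D f = -28x^6 - (9/2)x^5 + 12x^3 + 9x^2
Δ D f = -168x^5 - (885/2)x^4 - 605x^3 - 429x^2 - (273/2)x - 23/2
E_{-4} Δ D f = -168x^5 + (5835/2)x^4 - 20405x^3 + 71871x^2 - (255009/2)x + 182285/2

the image equals g(x) = -168x^5 + (5835/2)x^4 - 20405x^3 + 71871x^2 - (255009/2)x + 182285/2


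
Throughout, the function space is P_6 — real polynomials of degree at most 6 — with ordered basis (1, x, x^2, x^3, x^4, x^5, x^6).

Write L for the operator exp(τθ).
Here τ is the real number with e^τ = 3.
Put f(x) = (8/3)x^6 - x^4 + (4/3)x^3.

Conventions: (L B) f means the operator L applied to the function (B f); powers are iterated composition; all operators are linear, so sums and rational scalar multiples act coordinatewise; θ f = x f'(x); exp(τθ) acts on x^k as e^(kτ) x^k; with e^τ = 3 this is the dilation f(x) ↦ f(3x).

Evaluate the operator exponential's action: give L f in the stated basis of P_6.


the result is g(x) = 1944x^6 - 81x^4 + 36x^3

exp(τθ) x^k = e^(kτ) x^k; with e^τ = 3 this sends x^k to 3^k x^k
x^3 ↦ 27 x^3
x^4 ↦ 81 x^4
x^6 ↦ 729 x^6
applying this coordinatewise to f: exp(τθ) f = 1944x^6 - 81x^4 + 36x^3


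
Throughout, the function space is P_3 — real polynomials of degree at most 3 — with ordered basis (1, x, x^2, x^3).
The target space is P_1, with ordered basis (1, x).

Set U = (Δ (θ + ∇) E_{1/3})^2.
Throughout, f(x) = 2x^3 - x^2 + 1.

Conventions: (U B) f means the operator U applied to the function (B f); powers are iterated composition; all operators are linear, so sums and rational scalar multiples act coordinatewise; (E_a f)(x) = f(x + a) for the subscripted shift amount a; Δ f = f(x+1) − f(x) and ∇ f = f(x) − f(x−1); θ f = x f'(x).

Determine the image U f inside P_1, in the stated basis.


the image equals g(x) = 72x + 118

E_{1/3} f = 2x^3 + x^2 + 26/27
θ E_{1/3} f = 6x^3 + 2x^2
∇ E_{1/3} f = 6x^2 - 4x + 1
(θ + ∇) E_{1/3} f = 6x^3 + 8x^2 - 4x + 1
Δ (θ + ∇) E_{1/3} f = 18x^2 + 34x + 10
E_{1/3} (Δ (θ + ∇) E_{1/3}) f = 18x^2 + 46x + 70/3
θ E_{1/3} (Δ (θ + ∇) E_{1/3}) f = 36x^2 + 46x
∇ E_{1/3} (Δ (θ + ∇) E_{1/3}) f = 36x + 28
(θ + ∇) E_{1/3} (Δ (θ + ∇) E_{1/3}) f = 36x^2 + 82x + 28
Δ (θ + ∇) E_{1/3} (Δ (θ + ∇) E_{1/3}) f = 72x + 118


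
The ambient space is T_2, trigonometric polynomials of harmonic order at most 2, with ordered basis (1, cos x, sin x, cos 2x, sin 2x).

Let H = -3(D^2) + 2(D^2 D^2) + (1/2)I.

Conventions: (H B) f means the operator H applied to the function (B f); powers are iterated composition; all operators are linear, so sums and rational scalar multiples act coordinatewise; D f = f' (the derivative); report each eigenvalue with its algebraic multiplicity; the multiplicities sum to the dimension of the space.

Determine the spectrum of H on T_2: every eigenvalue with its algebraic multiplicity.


λ = 1/2 (multiplicity 1), λ = 11/2 (multiplicity 2), λ = 89/2 (multiplicity 2)

image of 1: 1/2
image of cos x: (11/2)cos x
image of sin x: (11/2)sin x
image of cos 2x: (89/2)cos 2x
image of sin 2x: (89/2)sin 2x
the matrix is diagonal; its diagonal is (1/2, 11/2, 11/2, 89/2, 89/2)
for a triangular matrix the eigenvalues are the diagonal entries, with algebraic multiplicity their repetition count


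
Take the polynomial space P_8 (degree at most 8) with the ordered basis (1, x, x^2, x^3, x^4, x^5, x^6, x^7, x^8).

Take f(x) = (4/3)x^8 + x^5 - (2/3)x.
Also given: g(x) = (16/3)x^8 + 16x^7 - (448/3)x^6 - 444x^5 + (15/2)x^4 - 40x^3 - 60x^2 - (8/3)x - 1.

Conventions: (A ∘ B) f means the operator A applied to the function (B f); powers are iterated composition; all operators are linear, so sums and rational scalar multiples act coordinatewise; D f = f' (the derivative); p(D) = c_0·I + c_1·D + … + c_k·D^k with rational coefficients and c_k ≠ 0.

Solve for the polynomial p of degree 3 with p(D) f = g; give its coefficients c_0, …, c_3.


c_0 = 4, c_1 = 3/2, c_2 = -2, c_3 = -1

D^0 f = (4/3)x^8 + x^5 - (2/3)x
D^1 f = (32/3)x^7 + 5x^4 - 2/3
D^2 f = (224/3)x^6 + 20x^3
D^3 f = 448x^5 + 60x^2
matching coefficients of g against c_0 f + c_1 Df + … from the top degree down determines the c_i
solution: c_0 = 4, c_1 = 3/2, c_2 = -2, c_3 = -1


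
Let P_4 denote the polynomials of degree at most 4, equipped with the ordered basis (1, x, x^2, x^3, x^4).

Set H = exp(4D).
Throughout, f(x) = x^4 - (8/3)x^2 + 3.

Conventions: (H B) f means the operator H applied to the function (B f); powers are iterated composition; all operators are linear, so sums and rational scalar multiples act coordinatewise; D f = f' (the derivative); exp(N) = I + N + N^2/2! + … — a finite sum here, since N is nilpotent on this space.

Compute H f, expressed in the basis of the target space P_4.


order-1 term: 16x^3 - (64/3)x
order-2 term: 96x^2 - 128/3
order-3 term: 256x
order-4 term: 256
the series for exp(4D) f terminates at order 4
exp(4D) f = x^4 + 16x^3 + (280/3)x^2 + (704/3)x + 649/3

the image equals g(x) = x^4 + 16x^3 + (280/3)x^2 + (704/3)x + 649/3


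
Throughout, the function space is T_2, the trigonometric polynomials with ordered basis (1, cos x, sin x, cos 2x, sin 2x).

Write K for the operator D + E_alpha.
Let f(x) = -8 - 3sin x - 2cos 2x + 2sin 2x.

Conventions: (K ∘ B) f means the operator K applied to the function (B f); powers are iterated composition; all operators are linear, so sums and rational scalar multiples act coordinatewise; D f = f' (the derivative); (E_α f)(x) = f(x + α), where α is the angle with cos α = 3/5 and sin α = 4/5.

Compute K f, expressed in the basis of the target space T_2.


D f = -3cos x + 4cos 2x + 4sin 2x
E_alpha f = -8 - (12/5)cos x - (9/5)sin x + (62/25)cos 2x + (34/25)sin 2x
(D + E_alpha) f = -8 - (27/5)cos x - (9/5)sin x + (162/25)cos 2x + (134/25)sin 2x

the result is g(x) = -8 - (27/5)cos x - (9/5)sin x + (162/25)cos 2x + (134/25)sin 2x


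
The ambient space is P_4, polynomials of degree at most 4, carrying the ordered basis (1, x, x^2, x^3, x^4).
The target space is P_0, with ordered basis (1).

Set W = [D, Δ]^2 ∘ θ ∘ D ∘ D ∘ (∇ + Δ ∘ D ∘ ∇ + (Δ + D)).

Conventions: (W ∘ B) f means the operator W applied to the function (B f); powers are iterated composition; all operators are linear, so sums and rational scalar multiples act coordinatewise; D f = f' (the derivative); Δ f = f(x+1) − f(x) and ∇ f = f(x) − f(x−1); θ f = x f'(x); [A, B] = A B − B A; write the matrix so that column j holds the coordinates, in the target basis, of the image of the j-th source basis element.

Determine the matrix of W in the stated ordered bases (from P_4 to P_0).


image of 1: 0
image of x: 0
image of x^2: 0
image of x^3: 0
image of x^4: 0
each image's coordinates form column j of the matrix

the matrix is [[0, 0, 0, 0, 0]] (rows listed top to bottom)


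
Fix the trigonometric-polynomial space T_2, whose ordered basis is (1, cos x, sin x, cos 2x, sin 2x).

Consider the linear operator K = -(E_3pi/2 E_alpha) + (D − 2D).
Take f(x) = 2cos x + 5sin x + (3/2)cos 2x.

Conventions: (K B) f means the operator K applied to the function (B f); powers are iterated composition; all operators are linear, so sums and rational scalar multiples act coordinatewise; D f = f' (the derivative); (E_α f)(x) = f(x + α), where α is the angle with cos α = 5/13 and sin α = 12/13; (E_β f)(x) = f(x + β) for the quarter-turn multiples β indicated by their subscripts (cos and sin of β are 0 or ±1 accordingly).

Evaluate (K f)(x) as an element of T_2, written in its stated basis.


E_alpha f = (70/13)cos x + (1/13)sin x - (357/338)cos 2x - (180/169)sin 2x
E_3pi/2 E_alpha f = -(1/13)cos x + (70/13)sin x + (357/338)cos 2x + (180/169)sin 2x
(-(E_3pi/2 E_alpha)) f = (1/13)cos x - (70/13)sin x - (357/338)cos 2x - (180/169)sin 2x
D f = 5cos x - 2sin x - 3sin 2x
D f = 5cos x - 2sin x - 3sin 2x
(-2D) f = -10cos x + 4sin x + 6sin 2x
(D − 2D) f = -5cos x + 2sin x + 3sin 2x
(-(E_3pi/2 E_alpha) + (D − 2D)) f = -(64/13)cos x - (44/13)sin x - (357/338)cos 2x + (327/169)sin 2x

the image equals g(x) = -(64/13)cos x - (44/13)sin x - (357/338)cos 2x + (327/169)sin 2x


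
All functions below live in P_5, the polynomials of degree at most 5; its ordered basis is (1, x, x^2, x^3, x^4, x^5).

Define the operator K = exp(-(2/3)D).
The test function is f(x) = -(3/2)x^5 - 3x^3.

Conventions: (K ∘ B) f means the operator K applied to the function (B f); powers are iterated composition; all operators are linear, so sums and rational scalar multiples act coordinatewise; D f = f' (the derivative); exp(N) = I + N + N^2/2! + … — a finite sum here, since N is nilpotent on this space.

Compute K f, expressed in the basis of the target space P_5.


the result is g(x) = -(3/2)x^5 + 5x^4 - (29/3)x^3 + (94/9)x^2 - (148/27)x + 88/81

order-1 term: 5x^4 + 6x^2
order-2 term: -(20/3)x^3 - 4x
order-3 term: (40/9)x^2 + 8/9
order-4 term: -(40/27)x
order-5 term: 16/81
the series for exp(-(2/3)D) f terminates at order 5
exp(-(2/3)D) f = -(3/2)x^5 + 5x^4 - (29/3)x^3 + (94/9)x^2 - (148/27)x + 88/81


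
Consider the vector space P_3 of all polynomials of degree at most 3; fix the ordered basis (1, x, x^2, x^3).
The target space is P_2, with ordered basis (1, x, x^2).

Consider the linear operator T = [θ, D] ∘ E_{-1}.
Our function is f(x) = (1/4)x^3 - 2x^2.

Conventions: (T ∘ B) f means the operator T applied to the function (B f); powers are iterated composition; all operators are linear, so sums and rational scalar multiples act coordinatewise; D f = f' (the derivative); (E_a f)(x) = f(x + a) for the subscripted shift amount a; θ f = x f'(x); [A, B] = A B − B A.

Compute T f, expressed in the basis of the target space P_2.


E_{-1} f = (1/4)x^3 - (11/4)x^2 + (19/4)x - 9/4
D E_{-1} f = (3/4)x^2 - (11/2)x + 19/4
θ D E_{-1} f = (3/2)x^2 - (11/2)x
θ E_{-1} f = (3/4)x^3 - (11/2)x^2 + (19/4)x
D θ E_{-1} f = (9/4)x^2 - 11x + 19/4
[θ, D] E_{-1} f = -(3/4)x^2 + (11/2)x - 19/4

the image equals g(x) = -(3/4)x^2 + (11/2)x - 19/4


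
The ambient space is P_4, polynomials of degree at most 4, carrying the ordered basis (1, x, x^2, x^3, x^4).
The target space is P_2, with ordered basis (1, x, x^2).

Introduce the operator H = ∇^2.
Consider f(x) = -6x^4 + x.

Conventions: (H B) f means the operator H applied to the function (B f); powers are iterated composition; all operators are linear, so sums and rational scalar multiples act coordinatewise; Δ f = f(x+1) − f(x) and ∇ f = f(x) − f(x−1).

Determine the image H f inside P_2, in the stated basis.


the image equals g(x) = -72x^2 + 144x - 84

∇ f = -24x^3 + 36x^2 - 24x + 7
∇ ∇ f = -72x^2 + 144x - 84


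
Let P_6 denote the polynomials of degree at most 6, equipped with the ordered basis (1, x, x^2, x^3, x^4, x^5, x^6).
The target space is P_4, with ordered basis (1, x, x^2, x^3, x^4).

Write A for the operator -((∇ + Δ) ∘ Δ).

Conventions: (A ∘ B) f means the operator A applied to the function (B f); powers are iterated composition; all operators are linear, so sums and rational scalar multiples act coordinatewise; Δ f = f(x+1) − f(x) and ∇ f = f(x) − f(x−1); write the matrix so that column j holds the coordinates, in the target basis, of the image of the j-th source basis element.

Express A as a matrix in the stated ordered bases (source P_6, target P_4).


image of 1: 0
image of x: 0
image of x^2: -4
image of x^3: -12x - 6
image of x^4: -24x^2 - 24x - 16
image of x^5: -40x^3 - 60x^2 - 80x - 30
image of x^6: -60x^4 - 120x^3 - 240x^2 - 180x - 64
each image's coordinates form column j of the matrix

the matrix is [[0, 0, -4, -6, -16, -30, -64]; [0, 0, 0, -12, -24, -80, -180]; [0, 0, 0, 0, -24, -60, -240]; [0, 0, 0, 0, 0, -40, -120]; [0, 0, 0, 0, 0, 0, -60]] (rows listed top to bottom)


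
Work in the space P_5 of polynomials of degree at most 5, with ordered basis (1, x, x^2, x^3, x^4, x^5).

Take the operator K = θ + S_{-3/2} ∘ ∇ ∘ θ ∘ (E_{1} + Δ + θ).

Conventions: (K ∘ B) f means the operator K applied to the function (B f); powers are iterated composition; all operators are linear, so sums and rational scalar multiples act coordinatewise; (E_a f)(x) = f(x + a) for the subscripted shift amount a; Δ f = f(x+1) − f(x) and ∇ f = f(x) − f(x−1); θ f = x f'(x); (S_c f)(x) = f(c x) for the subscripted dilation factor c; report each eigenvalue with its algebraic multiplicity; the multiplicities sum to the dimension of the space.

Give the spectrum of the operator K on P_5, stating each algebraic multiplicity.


λ = 0 (multiplicity 1), λ = 1 (multiplicity 1), λ = 2 (multiplicity 1), λ = 3 (multiplicity 1), λ = 4 (multiplicity 1), λ = 5 (multiplicity 1)

image of 1: 0
image of x: x + 2
image of x^2: 2x^2 - 18x - 2
image of x^3: 3x^3 + 81x^2 + 18x + 6
image of x^4: 4x^4 - 270x^3 - 108x^2 - 84x - 12
image of x^5: 5x^5 + (6075/8)x^4 + (945/2)x^3 + 540x^2 + 135x + 20
the matrix is upper triangular; its diagonal is (0, 1, 2, 3, 4, 5)
for a triangular matrix the eigenvalues are the diagonal entries, with algebraic multiplicity their repetition count


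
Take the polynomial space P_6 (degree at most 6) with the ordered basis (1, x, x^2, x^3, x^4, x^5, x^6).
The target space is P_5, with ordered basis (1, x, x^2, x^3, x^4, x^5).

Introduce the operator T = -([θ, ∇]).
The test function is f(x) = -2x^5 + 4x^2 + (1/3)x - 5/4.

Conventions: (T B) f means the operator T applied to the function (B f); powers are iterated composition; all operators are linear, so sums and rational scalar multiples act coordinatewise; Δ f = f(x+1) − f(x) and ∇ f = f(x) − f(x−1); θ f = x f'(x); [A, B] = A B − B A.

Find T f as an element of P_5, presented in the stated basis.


∇ f = -10x^4 + 20x^3 - 20x^2 + 18x - 17/3
θ ∇ f = -40x^4 + 60x^3 - 40x^2 + 18x
θ f = -10x^5 + 8x^2 + (1/3)x
∇ θ f = -50x^4 + 100x^3 - 100x^2 + 66x - 53/3
[θ, ∇] f = 10x^4 - 40x^3 + 60x^2 - 48x + 53/3
(-([θ, ∇])) f = -10x^4 + 40x^3 - 60x^2 + 48x - 53/3

the result is g(x) = -10x^4 + 40x^3 - 60x^2 + 48x - 53/3


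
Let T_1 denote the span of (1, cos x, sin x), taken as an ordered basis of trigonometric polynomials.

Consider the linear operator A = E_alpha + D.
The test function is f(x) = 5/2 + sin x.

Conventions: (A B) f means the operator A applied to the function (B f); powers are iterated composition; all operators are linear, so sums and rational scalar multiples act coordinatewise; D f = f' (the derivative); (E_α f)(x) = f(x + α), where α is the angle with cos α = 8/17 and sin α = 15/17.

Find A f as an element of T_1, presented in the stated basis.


g(x) = 5/2 + (32/17)cos x + (8/17)sin x

E_alpha f = 5/2 + (15/17)cos x + (8/17)sin x
D f = cos x
(E_alpha + D) f = 5/2 + (32/17)cos x + (8/17)sin x


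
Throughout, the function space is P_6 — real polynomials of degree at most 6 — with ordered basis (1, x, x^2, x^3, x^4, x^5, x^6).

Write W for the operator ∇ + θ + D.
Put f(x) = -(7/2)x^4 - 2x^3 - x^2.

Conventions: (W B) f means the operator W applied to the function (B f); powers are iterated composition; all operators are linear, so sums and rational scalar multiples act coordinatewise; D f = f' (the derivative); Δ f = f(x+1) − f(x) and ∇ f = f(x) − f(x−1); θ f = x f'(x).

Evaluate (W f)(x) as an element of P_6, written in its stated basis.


∇ f = -14x^3 + 15x^2 - 10x + 5/2
θ f = -14x^4 - 6x^3 - 2x^2
D f = -14x^3 - 6x^2 - 2x
(∇ + θ + D) f = -14x^4 - 34x^3 + 7x^2 - 12x + 5/2

g(x) = -14x^4 - 34x^3 + 7x^2 - 12x + 5/2


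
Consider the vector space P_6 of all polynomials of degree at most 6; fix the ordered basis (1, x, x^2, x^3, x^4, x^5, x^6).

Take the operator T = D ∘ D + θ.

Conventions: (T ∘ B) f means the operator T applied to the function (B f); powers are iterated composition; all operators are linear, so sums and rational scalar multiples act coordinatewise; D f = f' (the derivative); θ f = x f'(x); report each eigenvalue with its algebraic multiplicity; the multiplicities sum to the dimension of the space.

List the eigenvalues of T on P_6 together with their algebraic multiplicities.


image of 1: 0
image of x: x
image of x^2: 2x^2 + 2
image of x^3: 3x^3 + 6x
image of x^4: 4x^4 + 12x^2
image of x^5: 5x^5 + 20x^3
image of x^6: 6x^6 + 30x^4
the matrix is upper triangular; its diagonal is (0, 1, 2, 3, 4, 5, 6)
for a triangular matrix the eigenvalues are the diagonal entries, with algebraic multiplicity their repetition count

λ = 0 (multiplicity 1), λ = 1 (multiplicity 1), λ = 2 (multiplicity 1), λ = 3 (multiplicity 1), λ = 4 (multiplicity 1), λ = 5 (multiplicity 1), λ = 6 (multiplicity 1)


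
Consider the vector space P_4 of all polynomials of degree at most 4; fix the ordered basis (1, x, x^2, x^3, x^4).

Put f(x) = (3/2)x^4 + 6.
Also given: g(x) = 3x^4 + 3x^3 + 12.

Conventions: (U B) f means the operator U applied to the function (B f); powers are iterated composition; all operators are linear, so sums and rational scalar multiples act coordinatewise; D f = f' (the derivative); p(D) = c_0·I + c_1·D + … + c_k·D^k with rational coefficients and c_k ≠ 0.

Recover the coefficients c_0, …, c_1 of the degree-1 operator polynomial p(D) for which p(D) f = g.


D^0 f = (3/2)x^4 + 6
D^1 f = 6x^3
matching coefficients of g against c_0 f + c_1 Df + … from the top degree down determines the c_i
solution: c_0 = 2, c_1 = 1/2

p(D) = 2·I + (1/2)·D, i.e. c_0 = 2, c_1 = 1/2


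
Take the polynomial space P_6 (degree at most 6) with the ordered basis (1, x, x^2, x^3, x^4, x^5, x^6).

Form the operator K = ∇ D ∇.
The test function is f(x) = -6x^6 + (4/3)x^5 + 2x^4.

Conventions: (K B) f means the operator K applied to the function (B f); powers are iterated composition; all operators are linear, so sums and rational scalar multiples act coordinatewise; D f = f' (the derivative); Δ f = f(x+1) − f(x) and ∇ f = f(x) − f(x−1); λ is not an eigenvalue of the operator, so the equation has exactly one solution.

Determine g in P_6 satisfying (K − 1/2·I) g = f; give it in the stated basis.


the result is g(x) = 12x^6 - (8/3)x^5 - 4x^4 + 2880x^3 - 8960x^2 + 10528x + 90176/3

write g with unknown coordinates in the stated basis and equate coefficients in (K − 1/2·I) g = f
solving from the highest basis element down gives g = 12x^6 - (8/3)x^5 - 4x^4 + 2880x^3 - 8960x^2 + 10528x + 90176/3
check: K g = 1440x^3 - 4480x^2 + 5264x + 45088/3
so K g − 1/2·g = -6x^6 + (4/3)x^5 + 2x^4 = f ✓


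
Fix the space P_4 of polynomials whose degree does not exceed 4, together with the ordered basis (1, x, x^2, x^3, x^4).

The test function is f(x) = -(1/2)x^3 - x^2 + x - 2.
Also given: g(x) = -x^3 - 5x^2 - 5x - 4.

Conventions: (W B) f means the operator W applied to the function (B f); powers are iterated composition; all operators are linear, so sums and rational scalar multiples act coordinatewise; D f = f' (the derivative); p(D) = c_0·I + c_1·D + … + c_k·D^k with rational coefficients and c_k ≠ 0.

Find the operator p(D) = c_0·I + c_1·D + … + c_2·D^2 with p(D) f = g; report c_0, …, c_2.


c_0 = 2, c_1 = 2, c_2 = 1

D^0 f = -(1/2)x^3 - x^2 + x - 2
D^1 f = -(3/2)x^2 - 2x + 1
D^2 f = -3x - 2
matching coefficients of g against c_0 f + c_1 Df + … from the top degree down determines the c_i
solution: c_0 = 2, c_1 = 2, c_2 = 1


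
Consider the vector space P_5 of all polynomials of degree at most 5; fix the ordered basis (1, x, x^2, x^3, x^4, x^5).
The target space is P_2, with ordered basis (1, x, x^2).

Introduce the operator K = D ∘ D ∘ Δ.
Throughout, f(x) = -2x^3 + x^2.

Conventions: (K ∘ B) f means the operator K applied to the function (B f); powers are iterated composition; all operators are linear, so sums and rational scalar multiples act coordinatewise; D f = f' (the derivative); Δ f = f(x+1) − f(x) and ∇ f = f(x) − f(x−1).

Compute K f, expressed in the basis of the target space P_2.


Δ f = -6x^2 - 4x - 1
D Δ f = -12x - 4
D D Δ f = -12

the result is g(x) = -12


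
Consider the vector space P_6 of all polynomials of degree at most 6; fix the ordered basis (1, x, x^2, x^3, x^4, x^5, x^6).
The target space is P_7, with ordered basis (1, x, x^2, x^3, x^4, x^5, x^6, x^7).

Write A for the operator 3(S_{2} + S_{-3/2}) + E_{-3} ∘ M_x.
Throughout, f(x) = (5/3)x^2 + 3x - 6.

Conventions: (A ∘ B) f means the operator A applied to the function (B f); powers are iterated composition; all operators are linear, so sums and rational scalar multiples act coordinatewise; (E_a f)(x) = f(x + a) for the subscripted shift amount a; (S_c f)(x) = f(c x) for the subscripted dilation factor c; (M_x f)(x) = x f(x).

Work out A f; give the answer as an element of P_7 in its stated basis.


S_{2} f = (20/3)x^2 + 6x - 6
S_{-3/2} f = (15/4)x^2 - (9/2)x - 6
(S_{2} + S_{-3/2}) f = (125/12)x^2 + (3/2)x - 12
(3(S_{2} + S_{-3/2})) f = (125/4)x^2 + (9/2)x - 36
M_x f = (5/3)x^3 + 3x^2 - 6x
E_{-3} M_x f = (5/3)x^3 - 12x^2 + 21x
(3(S_{2} + S_{-3/2}) + E_{-3} ∘ M_x) f = (5/3)x^3 + (77/4)x^2 + (51/2)x - 36

g(x) = (5/3)x^3 + (77/4)x^2 + (51/2)x - 36


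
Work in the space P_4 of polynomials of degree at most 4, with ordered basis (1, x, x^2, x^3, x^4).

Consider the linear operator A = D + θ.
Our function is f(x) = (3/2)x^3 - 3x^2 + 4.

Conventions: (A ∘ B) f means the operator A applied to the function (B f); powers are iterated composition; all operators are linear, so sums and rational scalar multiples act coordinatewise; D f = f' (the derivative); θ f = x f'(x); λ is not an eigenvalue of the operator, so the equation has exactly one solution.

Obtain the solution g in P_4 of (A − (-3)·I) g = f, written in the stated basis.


write g with unknown coordinates in the stated basis and equate coefficients in (A − (-3)·I) g = f
solving from the highest basis element down gives g = (1/4)x^3 - (3/4)x^2 + (3/8)x + 29/24
check: A g = (3/4)x^3 - (3/4)x^2 - (9/8)x + 3/8
so A g − (-3)·g = (3/2)x^3 - 3x^2 + 4 = f ✓

g(x) = (1/4)x^3 - (3/4)x^2 + (3/8)x + 29/24


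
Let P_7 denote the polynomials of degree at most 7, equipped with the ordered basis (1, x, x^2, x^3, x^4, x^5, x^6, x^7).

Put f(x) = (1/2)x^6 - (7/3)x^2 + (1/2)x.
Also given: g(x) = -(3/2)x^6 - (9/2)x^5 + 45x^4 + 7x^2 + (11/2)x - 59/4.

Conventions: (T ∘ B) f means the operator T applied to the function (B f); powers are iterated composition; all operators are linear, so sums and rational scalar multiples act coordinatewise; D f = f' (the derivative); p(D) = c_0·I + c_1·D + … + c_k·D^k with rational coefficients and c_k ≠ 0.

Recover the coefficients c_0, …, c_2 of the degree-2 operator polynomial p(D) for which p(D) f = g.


D^0 f = (1/2)x^6 - (7/3)x^2 + (1/2)x
D^1 f = 3x^5 - (14/3)x + 1/2
D^2 f = 15x^4 - 14/3
matching coefficients of g against c_0 f + c_1 Df + … from the top degree down determines the c_i
solution: c_0 = -3, c_1 = -3/2, c_2 = 3

p(D) = -3·I − (3/2)·D + 3·D^2, i.e. c_0 = -3, c_1 = -3/2, c_2 = 3
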